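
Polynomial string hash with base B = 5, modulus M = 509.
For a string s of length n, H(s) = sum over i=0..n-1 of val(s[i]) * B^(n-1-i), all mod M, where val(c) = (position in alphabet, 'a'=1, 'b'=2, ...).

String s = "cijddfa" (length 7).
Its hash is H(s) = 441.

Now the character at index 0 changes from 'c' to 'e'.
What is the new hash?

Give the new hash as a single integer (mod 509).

Answer: 133

Derivation:
val('c') = 3, val('e') = 5
Position k = 0, exponent = n-1-k = 6
B^6 mod M = 5^6 mod 509 = 355
Delta = (5 - 3) * 355 mod 509 = 201
New hash = (441 + 201) mod 509 = 133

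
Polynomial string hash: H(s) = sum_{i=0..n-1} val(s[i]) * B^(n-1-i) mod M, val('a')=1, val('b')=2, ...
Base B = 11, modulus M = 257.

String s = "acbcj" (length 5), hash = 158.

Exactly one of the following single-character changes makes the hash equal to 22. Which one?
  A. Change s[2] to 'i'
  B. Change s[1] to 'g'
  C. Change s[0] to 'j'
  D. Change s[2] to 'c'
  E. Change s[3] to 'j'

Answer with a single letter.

Answer: D

Derivation:
Option A: s[2]='b'->'i', delta=(9-2)*11^2 mod 257 = 76, hash=158+76 mod 257 = 234
Option B: s[1]='c'->'g', delta=(7-3)*11^3 mod 257 = 184, hash=158+184 mod 257 = 85
Option C: s[0]='a'->'j', delta=(10-1)*11^4 mod 257 = 185, hash=158+185 mod 257 = 86
Option D: s[2]='b'->'c', delta=(3-2)*11^2 mod 257 = 121, hash=158+121 mod 257 = 22 <-- target
Option E: s[3]='c'->'j', delta=(10-3)*11^1 mod 257 = 77, hash=158+77 mod 257 = 235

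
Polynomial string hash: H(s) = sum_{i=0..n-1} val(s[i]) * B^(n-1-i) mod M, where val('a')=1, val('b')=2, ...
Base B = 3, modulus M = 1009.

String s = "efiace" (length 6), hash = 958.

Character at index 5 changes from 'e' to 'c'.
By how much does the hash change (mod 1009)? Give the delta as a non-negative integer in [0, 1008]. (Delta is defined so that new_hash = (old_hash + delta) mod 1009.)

Delta formula: (val(new) - val(old)) * B^(n-1-k) mod M
  val('c') - val('e') = 3 - 5 = -2
  B^(n-1-k) = 3^0 mod 1009 = 1
  Delta = -2 * 1 mod 1009 = 1007

Answer: 1007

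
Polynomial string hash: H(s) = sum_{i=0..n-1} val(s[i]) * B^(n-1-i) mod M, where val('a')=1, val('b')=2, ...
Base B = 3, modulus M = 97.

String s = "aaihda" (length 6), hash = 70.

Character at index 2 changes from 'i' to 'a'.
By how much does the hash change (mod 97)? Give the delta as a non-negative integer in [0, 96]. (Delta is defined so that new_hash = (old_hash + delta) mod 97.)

Delta formula: (val(new) - val(old)) * B^(n-1-k) mod M
  val('a') - val('i') = 1 - 9 = -8
  B^(n-1-k) = 3^3 mod 97 = 27
  Delta = -8 * 27 mod 97 = 75

Answer: 75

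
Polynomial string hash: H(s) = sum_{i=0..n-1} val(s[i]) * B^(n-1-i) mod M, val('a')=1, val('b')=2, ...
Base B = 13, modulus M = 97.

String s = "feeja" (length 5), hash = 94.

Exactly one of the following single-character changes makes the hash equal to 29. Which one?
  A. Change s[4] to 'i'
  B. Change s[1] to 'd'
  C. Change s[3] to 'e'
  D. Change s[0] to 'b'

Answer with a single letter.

Option A: s[4]='a'->'i', delta=(9-1)*13^0 mod 97 = 8, hash=94+8 mod 97 = 5
Option B: s[1]='e'->'d', delta=(4-5)*13^3 mod 97 = 34, hash=94+34 mod 97 = 31
Option C: s[3]='j'->'e', delta=(5-10)*13^1 mod 97 = 32, hash=94+32 mod 97 = 29 <-- target
Option D: s[0]='f'->'b', delta=(2-6)*13^4 mod 97 = 22, hash=94+22 mod 97 = 19

Answer: C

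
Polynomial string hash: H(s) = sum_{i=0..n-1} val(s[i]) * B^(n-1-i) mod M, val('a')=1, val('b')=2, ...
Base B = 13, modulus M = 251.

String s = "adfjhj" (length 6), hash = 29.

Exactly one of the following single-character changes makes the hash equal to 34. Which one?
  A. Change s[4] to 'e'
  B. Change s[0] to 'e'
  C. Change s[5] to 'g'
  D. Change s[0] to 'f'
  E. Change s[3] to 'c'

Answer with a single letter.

Option A: s[4]='h'->'e', delta=(5-8)*13^1 mod 251 = 212, hash=29+212 mod 251 = 241
Option B: s[0]='a'->'e', delta=(5-1)*13^5 mod 251 = 5, hash=29+5 mod 251 = 34 <-- target
Option C: s[5]='j'->'g', delta=(7-10)*13^0 mod 251 = 248, hash=29+248 mod 251 = 26
Option D: s[0]='a'->'f', delta=(6-1)*13^5 mod 251 = 69, hash=29+69 mod 251 = 98
Option E: s[3]='j'->'c', delta=(3-10)*13^2 mod 251 = 72, hash=29+72 mod 251 = 101

Answer: B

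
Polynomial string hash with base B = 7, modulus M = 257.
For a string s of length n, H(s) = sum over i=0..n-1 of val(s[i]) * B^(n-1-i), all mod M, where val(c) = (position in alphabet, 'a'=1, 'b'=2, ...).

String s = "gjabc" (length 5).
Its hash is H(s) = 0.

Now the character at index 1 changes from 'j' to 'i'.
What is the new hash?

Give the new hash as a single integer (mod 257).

val('j') = 10, val('i') = 9
Position k = 1, exponent = n-1-k = 3
B^3 mod M = 7^3 mod 257 = 86
Delta = (9 - 10) * 86 mod 257 = 171
New hash = (0 + 171) mod 257 = 171

Answer: 171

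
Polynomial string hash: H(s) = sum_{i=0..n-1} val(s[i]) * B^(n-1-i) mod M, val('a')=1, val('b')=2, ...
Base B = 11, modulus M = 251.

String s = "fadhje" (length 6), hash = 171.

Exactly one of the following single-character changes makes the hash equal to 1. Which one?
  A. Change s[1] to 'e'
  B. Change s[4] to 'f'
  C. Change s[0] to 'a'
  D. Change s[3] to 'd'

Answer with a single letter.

Answer: A

Derivation:
Option A: s[1]='a'->'e', delta=(5-1)*11^4 mod 251 = 81, hash=171+81 mod 251 = 1 <-- target
Option B: s[4]='j'->'f', delta=(6-10)*11^1 mod 251 = 207, hash=171+207 mod 251 = 127
Option C: s[0]='f'->'a', delta=(1-6)*11^5 mod 251 = 204, hash=171+204 mod 251 = 124
Option D: s[3]='h'->'d', delta=(4-8)*11^2 mod 251 = 18, hash=171+18 mod 251 = 189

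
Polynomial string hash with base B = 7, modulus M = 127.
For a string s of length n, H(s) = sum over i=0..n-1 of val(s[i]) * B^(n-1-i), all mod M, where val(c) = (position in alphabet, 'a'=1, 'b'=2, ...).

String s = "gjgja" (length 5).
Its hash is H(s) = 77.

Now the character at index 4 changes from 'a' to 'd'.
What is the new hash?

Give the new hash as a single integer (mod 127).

Answer: 80

Derivation:
val('a') = 1, val('d') = 4
Position k = 4, exponent = n-1-k = 0
B^0 mod M = 7^0 mod 127 = 1
Delta = (4 - 1) * 1 mod 127 = 3
New hash = (77 + 3) mod 127 = 80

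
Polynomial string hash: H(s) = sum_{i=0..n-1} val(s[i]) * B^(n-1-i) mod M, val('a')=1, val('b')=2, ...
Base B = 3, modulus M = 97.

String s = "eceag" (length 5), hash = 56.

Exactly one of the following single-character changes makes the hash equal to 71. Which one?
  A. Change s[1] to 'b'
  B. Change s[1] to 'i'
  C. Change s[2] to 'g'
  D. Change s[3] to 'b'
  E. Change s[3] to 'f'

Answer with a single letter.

Answer: E

Derivation:
Option A: s[1]='c'->'b', delta=(2-3)*3^3 mod 97 = 70, hash=56+70 mod 97 = 29
Option B: s[1]='c'->'i', delta=(9-3)*3^3 mod 97 = 65, hash=56+65 mod 97 = 24
Option C: s[2]='e'->'g', delta=(7-5)*3^2 mod 97 = 18, hash=56+18 mod 97 = 74
Option D: s[3]='a'->'b', delta=(2-1)*3^1 mod 97 = 3, hash=56+3 mod 97 = 59
Option E: s[3]='a'->'f', delta=(6-1)*3^1 mod 97 = 15, hash=56+15 mod 97 = 71 <-- target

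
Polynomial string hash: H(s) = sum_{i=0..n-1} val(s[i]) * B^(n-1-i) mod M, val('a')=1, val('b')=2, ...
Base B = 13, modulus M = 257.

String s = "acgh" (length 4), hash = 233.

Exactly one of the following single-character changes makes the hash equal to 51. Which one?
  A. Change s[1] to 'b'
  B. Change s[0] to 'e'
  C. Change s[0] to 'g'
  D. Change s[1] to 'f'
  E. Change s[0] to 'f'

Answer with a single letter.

Answer: C

Derivation:
Option A: s[1]='c'->'b', delta=(2-3)*13^2 mod 257 = 88, hash=233+88 mod 257 = 64
Option B: s[0]='a'->'e', delta=(5-1)*13^3 mod 257 = 50, hash=233+50 mod 257 = 26
Option C: s[0]='a'->'g', delta=(7-1)*13^3 mod 257 = 75, hash=233+75 mod 257 = 51 <-- target
Option D: s[1]='c'->'f', delta=(6-3)*13^2 mod 257 = 250, hash=233+250 mod 257 = 226
Option E: s[0]='a'->'f', delta=(6-1)*13^3 mod 257 = 191, hash=233+191 mod 257 = 167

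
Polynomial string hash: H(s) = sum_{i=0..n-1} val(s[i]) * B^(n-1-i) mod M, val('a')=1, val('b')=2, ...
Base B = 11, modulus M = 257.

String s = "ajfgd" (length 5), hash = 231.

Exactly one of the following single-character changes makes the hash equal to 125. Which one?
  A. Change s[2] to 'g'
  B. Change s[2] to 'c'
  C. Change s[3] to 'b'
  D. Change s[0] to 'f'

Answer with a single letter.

Option A: s[2]='f'->'g', delta=(7-6)*11^2 mod 257 = 121, hash=231+121 mod 257 = 95
Option B: s[2]='f'->'c', delta=(3-6)*11^2 mod 257 = 151, hash=231+151 mod 257 = 125 <-- target
Option C: s[3]='g'->'b', delta=(2-7)*11^1 mod 257 = 202, hash=231+202 mod 257 = 176
Option D: s[0]='a'->'f', delta=(6-1)*11^4 mod 257 = 217, hash=231+217 mod 257 = 191

Answer: B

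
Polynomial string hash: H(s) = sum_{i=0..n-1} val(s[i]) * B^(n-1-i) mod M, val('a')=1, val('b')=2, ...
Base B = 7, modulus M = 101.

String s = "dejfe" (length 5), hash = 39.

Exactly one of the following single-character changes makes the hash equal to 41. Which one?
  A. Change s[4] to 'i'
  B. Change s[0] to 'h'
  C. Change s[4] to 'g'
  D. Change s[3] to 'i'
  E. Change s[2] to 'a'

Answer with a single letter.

Option A: s[4]='e'->'i', delta=(9-5)*7^0 mod 101 = 4, hash=39+4 mod 101 = 43
Option B: s[0]='d'->'h', delta=(8-4)*7^4 mod 101 = 9, hash=39+9 mod 101 = 48
Option C: s[4]='e'->'g', delta=(7-5)*7^0 mod 101 = 2, hash=39+2 mod 101 = 41 <-- target
Option D: s[3]='f'->'i', delta=(9-6)*7^1 mod 101 = 21, hash=39+21 mod 101 = 60
Option E: s[2]='j'->'a', delta=(1-10)*7^2 mod 101 = 64, hash=39+64 mod 101 = 2

Answer: C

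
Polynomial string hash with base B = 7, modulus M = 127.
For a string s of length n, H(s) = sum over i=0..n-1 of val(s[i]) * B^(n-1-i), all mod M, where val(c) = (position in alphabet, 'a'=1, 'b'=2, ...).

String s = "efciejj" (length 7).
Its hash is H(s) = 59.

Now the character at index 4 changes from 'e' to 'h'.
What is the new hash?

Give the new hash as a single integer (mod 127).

val('e') = 5, val('h') = 8
Position k = 4, exponent = n-1-k = 2
B^2 mod M = 7^2 mod 127 = 49
Delta = (8 - 5) * 49 mod 127 = 20
New hash = (59 + 20) mod 127 = 79

Answer: 79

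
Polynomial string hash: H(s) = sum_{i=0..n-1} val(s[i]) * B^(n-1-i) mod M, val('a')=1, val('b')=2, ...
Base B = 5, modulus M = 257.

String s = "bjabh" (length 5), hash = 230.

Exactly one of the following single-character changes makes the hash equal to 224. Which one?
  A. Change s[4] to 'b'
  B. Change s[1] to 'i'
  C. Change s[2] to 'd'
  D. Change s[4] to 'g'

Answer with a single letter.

Option A: s[4]='h'->'b', delta=(2-8)*5^0 mod 257 = 251, hash=230+251 mod 257 = 224 <-- target
Option B: s[1]='j'->'i', delta=(9-10)*5^3 mod 257 = 132, hash=230+132 mod 257 = 105
Option C: s[2]='a'->'d', delta=(4-1)*5^2 mod 257 = 75, hash=230+75 mod 257 = 48
Option D: s[4]='h'->'g', delta=(7-8)*5^0 mod 257 = 256, hash=230+256 mod 257 = 229

Answer: A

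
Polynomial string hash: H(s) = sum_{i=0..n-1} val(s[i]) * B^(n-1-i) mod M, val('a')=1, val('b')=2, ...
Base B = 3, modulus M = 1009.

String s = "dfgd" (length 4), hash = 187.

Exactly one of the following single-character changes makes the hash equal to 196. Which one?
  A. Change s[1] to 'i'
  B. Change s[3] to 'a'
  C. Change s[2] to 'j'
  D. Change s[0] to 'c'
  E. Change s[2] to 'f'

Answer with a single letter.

Answer: C

Derivation:
Option A: s[1]='f'->'i', delta=(9-6)*3^2 mod 1009 = 27, hash=187+27 mod 1009 = 214
Option B: s[3]='d'->'a', delta=(1-4)*3^0 mod 1009 = 1006, hash=187+1006 mod 1009 = 184
Option C: s[2]='g'->'j', delta=(10-7)*3^1 mod 1009 = 9, hash=187+9 mod 1009 = 196 <-- target
Option D: s[0]='d'->'c', delta=(3-4)*3^3 mod 1009 = 982, hash=187+982 mod 1009 = 160
Option E: s[2]='g'->'f', delta=(6-7)*3^1 mod 1009 = 1006, hash=187+1006 mod 1009 = 184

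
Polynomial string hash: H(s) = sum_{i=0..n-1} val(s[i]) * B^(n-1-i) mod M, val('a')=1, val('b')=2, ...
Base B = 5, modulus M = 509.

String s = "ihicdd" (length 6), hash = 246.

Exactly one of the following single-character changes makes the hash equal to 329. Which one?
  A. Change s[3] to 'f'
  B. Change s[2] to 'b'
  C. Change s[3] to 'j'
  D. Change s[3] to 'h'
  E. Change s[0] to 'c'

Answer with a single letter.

Answer: E

Derivation:
Option A: s[3]='c'->'f', delta=(6-3)*5^2 mod 509 = 75, hash=246+75 mod 509 = 321
Option B: s[2]='i'->'b', delta=(2-9)*5^3 mod 509 = 143, hash=246+143 mod 509 = 389
Option C: s[3]='c'->'j', delta=(10-3)*5^2 mod 509 = 175, hash=246+175 mod 509 = 421
Option D: s[3]='c'->'h', delta=(8-3)*5^2 mod 509 = 125, hash=246+125 mod 509 = 371
Option E: s[0]='i'->'c', delta=(3-9)*5^5 mod 509 = 83, hash=246+83 mod 509 = 329 <-- target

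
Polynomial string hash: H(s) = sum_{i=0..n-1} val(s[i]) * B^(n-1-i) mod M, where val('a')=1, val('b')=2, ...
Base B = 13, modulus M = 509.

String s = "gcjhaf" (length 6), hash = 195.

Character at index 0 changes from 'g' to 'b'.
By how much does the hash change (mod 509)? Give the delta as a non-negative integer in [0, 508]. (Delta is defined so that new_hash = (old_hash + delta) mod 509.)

Delta formula: (val(new) - val(old)) * B^(n-1-k) mod M
  val('b') - val('g') = 2 - 7 = -5
  B^(n-1-k) = 13^5 mod 509 = 232
  Delta = -5 * 232 mod 509 = 367

Answer: 367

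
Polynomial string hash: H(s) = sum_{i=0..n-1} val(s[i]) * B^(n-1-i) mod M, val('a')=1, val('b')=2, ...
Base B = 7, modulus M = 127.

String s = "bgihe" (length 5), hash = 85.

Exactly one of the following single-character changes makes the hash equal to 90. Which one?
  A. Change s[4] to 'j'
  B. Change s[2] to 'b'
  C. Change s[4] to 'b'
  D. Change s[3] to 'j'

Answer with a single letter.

Option A: s[4]='e'->'j', delta=(10-5)*7^0 mod 127 = 5, hash=85+5 mod 127 = 90 <-- target
Option B: s[2]='i'->'b', delta=(2-9)*7^2 mod 127 = 38, hash=85+38 mod 127 = 123
Option C: s[4]='e'->'b', delta=(2-5)*7^0 mod 127 = 124, hash=85+124 mod 127 = 82
Option D: s[3]='h'->'j', delta=(10-8)*7^1 mod 127 = 14, hash=85+14 mod 127 = 99

Answer: A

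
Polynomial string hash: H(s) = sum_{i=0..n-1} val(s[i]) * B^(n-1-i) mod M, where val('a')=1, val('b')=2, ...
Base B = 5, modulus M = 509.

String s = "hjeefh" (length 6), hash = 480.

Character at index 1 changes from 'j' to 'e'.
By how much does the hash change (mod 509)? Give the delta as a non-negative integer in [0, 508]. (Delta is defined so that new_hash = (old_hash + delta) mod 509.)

Answer: 438

Derivation:
Delta formula: (val(new) - val(old)) * B^(n-1-k) mod M
  val('e') - val('j') = 5 - 10 = -5
  B^(n-1-k) = 5^4 mod 509 = 116
  Delta = -5 * 116 mod 509 = 438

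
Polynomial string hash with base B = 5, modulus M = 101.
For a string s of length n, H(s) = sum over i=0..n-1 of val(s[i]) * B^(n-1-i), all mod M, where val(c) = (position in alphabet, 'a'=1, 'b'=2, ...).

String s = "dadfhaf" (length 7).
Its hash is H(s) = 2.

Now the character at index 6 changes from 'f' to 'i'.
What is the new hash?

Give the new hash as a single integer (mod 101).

val('f') = 6, val('i') = 9
Position k = 6, exponent = n-1-k = 0
B^0 mod M = 5^0 mod 101 = 1
Delta = (9 - 6) * 1 mod 101 = 3
New hash = (2 + 3) mod 101 = 5

Answer: 5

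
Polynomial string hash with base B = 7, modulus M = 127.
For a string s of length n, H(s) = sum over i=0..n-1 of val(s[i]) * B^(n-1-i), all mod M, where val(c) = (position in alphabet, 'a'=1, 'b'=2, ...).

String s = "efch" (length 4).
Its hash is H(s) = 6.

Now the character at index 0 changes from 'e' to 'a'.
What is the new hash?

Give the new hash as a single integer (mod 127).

val('e') = 5, val('a') = 1
Position k = 0, exponent = n-1-k = 3
B^3 mod M = 7^3 mod 127 = 89
Delta = (1 - 5) * 89 mod 127 = 25
New hash = (6 + 25) mod 127 = 31

Answer: 31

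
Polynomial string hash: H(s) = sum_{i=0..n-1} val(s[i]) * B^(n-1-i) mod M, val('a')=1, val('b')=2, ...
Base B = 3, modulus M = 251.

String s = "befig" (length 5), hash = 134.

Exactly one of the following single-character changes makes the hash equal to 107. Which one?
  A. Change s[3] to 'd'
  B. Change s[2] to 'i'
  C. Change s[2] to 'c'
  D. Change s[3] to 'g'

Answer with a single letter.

Answer: C

Derivation:
Option A: s[3]='i'->'d', delta=(4-9)*3^1 mod 251 = 236, hash=134+236 mod 251 = 119
Option B: s[2]='f'->'i', delta=(9-6)*3^2 mod 251 = 27, hash=134+27 mod 251 = 161
Option C: s[2]='f'->'c', delta=(3-6)*3^2 mod 251 = 224, hash=134+224 mod 251 = 107 <-- target
Option D: s[3]='i'->'g', delta=(7-9)*3^1 mod 251 = 245, hash=134+245 mod 251 = 128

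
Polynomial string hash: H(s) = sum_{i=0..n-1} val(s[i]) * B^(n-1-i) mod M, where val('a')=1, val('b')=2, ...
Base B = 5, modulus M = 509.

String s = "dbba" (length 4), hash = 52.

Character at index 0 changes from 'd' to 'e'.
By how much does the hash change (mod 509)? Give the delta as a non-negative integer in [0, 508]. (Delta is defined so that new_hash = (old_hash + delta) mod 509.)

Delta formula: (val(new) - val(old)) * B^(n-1-k) mod M
  val('e') - val('d') = 5 - 4 = 1
  B^(n-1-k) = 5^3 mod 509 = 125
  Delta = 1 * 125 mod 509 = 125

Answer: 125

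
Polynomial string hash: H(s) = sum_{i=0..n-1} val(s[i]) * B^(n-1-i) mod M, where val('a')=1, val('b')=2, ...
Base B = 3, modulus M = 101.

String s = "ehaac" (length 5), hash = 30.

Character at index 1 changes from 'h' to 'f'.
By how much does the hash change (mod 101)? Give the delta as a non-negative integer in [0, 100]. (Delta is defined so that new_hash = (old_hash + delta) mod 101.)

Delta formula: (val(new) - val(old)) * B^(n-1-k) mod M
  val('f') - val('h') = 6 - 8 = -2
  B^(n-1-k) = 3^3 mod 101 = 27
  Delta = -2 * 27 mod 101 = 47

Answer: 47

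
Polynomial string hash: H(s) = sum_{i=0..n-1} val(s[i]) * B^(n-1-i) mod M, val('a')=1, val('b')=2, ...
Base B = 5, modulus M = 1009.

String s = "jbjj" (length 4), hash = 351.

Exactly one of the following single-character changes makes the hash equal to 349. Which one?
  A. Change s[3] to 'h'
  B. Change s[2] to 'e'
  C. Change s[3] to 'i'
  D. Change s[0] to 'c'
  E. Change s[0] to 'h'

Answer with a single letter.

Answer: A

Derivation:
Option A: s[3]='j'->'h', delta=(8-10)*5^0 mod 1009 = 1007, hash=351+1007 mod 1009 = 349 <-- target
Option B: s[2]='j'->'e', delta=(5-10)*5^1 mod 1009 = 984, hash=351+984 mod 1009 = 326
Option C: s[3]='j'->'i', delta=(9-10)*5^0 mod 1009 = 1008, hash=351+1008 mod 1009 = 350
Option D: s[0]='j'->'c', delta=(3-10)*5^3 mod 1009 = 134, hash=351+134 mod 1009 = 485
Option E: s[0]='j'->'h', delta=(8-10)*5^3 mod 1009 = 759, hash=351+759 mod 1009 = 101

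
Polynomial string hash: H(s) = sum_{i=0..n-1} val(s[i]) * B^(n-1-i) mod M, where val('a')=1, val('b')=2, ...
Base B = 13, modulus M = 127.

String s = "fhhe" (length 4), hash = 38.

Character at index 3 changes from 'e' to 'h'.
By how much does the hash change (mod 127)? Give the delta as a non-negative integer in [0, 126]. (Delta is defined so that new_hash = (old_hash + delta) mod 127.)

Delta formula: (val(new) - val(old)) * B^(n-1-k) mod M
  val('h') - val('e') = 8 - 5 = 3
  B^(n-1-k) = 13^0 mod 127 = 1
  Delta = 3 * 1 mod 127 = 3

Answer: 3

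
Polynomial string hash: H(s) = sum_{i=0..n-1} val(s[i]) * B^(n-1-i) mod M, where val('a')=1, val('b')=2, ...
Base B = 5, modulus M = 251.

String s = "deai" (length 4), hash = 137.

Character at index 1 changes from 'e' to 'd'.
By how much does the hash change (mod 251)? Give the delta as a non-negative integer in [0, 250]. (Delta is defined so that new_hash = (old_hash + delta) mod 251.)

Delta formula: (val(new) - val(old)) * B^(n-1-k) mod M
  val('d') - val('e') = 4 - 5 = -1
  B^(n-1-k) = 5^2 mod 251 = 25
  Delta = -1 * 25 mod 251 = 226

Answer: 226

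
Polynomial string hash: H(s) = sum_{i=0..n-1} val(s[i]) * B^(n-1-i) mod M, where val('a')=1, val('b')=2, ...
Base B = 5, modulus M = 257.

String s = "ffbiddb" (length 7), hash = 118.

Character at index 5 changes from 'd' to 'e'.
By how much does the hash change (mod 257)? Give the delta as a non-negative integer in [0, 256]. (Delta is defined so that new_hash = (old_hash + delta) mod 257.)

Answer: 5

Derivation:
Delta formula: (val(new) - val(old)) * B^(n-1-k) mod M
  val('e') - val('d') = 5 - 4 = 1
  B^(n-1-k) = 5^1 mod 257 = 5
  Delta = 1 * 5 mod 257 = 5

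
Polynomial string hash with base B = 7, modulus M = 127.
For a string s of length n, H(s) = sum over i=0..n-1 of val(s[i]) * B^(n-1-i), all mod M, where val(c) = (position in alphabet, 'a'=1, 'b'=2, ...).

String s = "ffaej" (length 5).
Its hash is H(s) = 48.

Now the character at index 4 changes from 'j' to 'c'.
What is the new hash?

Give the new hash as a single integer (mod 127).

val('j') = 10, val('c') = 3
Position k = 4, exponent = n-1-k = 0
B^0 mod M = 7^0 mod 127 = 1
Delta = (3 - 10) * 1 mod 127 = 120
New hash = (48 + 120) mod 127 = 41

Answer: 41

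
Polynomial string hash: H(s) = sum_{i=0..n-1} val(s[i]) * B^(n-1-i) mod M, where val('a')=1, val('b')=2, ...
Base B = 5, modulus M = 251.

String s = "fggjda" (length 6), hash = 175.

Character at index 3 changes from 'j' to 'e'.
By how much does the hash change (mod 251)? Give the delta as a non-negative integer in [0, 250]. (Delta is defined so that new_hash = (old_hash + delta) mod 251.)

Answer: 126

Derivation:
Delta formula: (val(new) - val(old)) * B^(n-1-k) mod M
  val('e') - val('j') = 5 - 10 = -5
  B^(n-1-k) = 5^2 mod 251 = 25
  Delta = -5 * 25 mod 251 = 126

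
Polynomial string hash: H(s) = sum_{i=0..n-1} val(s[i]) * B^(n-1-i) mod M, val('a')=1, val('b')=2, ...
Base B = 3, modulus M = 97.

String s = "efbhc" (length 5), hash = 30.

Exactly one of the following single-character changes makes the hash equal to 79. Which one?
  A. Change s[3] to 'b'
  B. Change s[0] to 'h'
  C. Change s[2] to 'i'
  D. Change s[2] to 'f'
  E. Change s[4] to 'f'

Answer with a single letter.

Option A: s[3]='h'->'b', delta=(2-8)*3^1 mod 97 = 79, hash=30+79 mod 97 = 12
Option B: s[0]='e'->'h', delta=(8-5)*3^4 mod 97 = 49, hash=30+49 mod 97 = 79 <-- target
Option C: s[2]='b'->'i', delta=(9-2)*3^2 mod 97 = 63, hash=30+63 mod 97 = 93
Option D: s[2]='b'->'f', delta=(6-2)*3^2 mod 97 = 36, hash=30+36 mod 97 = 66
Option E: s[4]='c'->'f', delta=(6-3)*3^0 mod 97 = 3, hash=30+3 mod 97 = 33

Answer: B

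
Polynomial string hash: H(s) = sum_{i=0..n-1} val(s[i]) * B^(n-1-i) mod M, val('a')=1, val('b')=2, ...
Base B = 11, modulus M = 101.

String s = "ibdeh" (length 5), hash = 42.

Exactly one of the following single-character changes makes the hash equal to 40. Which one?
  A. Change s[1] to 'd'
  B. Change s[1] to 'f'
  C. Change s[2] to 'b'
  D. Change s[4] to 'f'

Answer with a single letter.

Answer: D

Derivation:
Option A: s[1]='b'->'d', delta=(4-2)*11^3 mod 101 = 36, hash=42+36 mod 101 = 78
Option B: s[1]='b'->'f', delta=(6-2)*11^3 mod 101 = 72, hash=42+72 mod 101 = 13
Option C: s[2]='d'->'b', delta=(2-4)*11^2 mod 101 = 61, hash=42+61 mod 101 = 2
Option D: s[4]='h'->'f', delta=(6-8)*11^0 mod 101 = 99, hash=42+99 mod 101 = 40 <-- target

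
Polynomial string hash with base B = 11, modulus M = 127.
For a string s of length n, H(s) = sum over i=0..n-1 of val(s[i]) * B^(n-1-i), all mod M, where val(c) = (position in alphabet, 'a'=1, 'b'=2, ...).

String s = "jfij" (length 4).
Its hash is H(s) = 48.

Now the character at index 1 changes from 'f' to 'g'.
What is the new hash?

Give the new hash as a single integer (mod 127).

val('f') = 6, val('g') = 7
Position k = 1, exponent = n-1-k = 2
B^2 mod M = 11^2 mod 127 = 121
Delta = (7 - 6) * 121 mod 127 = 121
New hash = (48 + 121) mod 127 = 42

Answer: 42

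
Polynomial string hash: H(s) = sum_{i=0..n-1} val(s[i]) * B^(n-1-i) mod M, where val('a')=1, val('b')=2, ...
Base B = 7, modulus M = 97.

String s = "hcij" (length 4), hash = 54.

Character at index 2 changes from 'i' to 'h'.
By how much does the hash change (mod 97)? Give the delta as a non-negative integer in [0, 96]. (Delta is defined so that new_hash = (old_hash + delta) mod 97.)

Delta formula: (val(new) - val(old)) * B^(n-1-k) mod M
  val('h') - val('i') = 8 - 9 = -1
  B^(n-1-k) = 7^1 mod 97 = 7
  Delta = -1 * 7 mod 97 = 90

Answer: 90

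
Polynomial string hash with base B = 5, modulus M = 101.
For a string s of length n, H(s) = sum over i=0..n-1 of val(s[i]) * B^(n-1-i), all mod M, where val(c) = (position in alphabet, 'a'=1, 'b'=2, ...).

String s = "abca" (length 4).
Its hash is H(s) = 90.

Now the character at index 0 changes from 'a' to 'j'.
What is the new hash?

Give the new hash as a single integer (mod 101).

Answer: 3

Derivation:
val('a') = 1, val('j') = 10
Position k = 0, exponent = n-1-k = 3
B^3 mod M = 5^3 mod 101 = 24
Delta = (10 - 1) * 24 mod 101 = 14
New hash = (90 + 14) mod 101 = 3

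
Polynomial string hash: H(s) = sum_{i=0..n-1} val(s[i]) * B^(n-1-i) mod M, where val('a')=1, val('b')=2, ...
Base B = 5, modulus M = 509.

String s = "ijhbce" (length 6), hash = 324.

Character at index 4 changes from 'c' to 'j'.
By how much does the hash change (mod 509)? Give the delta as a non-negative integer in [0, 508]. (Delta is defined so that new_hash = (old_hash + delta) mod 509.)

Delta formula: (val(new) - val(old)) * B^(n-1-k) mod M
  val('j') - val('c') = 10 - 3 = 7
  B^(n-1-k) = 5^1 mod 509 = 5
  Delta = 7 * 5 mod 509 = 35

Answer: 35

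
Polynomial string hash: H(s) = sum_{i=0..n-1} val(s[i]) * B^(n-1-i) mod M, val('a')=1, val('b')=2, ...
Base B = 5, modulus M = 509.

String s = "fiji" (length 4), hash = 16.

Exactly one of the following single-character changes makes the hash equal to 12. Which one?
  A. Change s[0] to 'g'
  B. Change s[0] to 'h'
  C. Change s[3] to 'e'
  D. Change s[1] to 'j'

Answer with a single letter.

Option A: s[0]='f'->'g', delta=(7-6)*5^3 mod 509 = 125, hash=16+125 mod 509 = 141
Option B: s[0]='f'->'h', delta=(8-6)*5^3 mod 509 = 250, hash=16+250 mod 509 = 266
Option C: s[3]='i'->'e', delta=(5-9)*5^0 mod 509 = 505, hash=16+505 mod 509 = 12 <-- target
Option D: s[1]='i'->'j', delta=(10-9)*5^2 mod 509 = 25, hash=16+25 mod 509 = 41

Answer: C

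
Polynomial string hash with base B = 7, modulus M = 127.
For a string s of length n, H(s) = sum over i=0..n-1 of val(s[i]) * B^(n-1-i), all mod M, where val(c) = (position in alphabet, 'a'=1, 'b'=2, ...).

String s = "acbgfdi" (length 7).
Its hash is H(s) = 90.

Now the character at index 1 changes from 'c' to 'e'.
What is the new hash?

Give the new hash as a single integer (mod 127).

Answer: 49

Derivation:
val('c') = 3, val('e') = 5
Position k = 1, exponent = n-1-k = 5
B^5 mod M = 7^5 mod 127 = 43
Delta = (5 - 3) * 43 mod 127 = 86
New hash = (90 + 86) mod 127 = 49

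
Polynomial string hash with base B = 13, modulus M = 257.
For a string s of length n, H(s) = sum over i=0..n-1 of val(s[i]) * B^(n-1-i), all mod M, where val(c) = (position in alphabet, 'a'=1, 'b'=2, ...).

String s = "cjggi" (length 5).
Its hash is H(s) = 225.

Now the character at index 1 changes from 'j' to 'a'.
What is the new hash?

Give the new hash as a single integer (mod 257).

val('j') = 10, val('a') = 1
Position k = 1, exponent = n-1-k = 3
B^3 mod M = 13^3 mod 257 = 141
Delta = (1 - 10) * 141 mod 257 = 16
New hash = (225 + 16) mod 257 = 241

Answer: 241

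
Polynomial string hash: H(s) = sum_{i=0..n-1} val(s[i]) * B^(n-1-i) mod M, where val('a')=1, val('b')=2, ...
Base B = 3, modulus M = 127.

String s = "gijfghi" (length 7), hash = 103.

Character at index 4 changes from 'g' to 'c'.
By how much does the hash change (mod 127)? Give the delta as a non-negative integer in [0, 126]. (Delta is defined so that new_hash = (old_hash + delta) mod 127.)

Delta formula: (val(new) - val(old)) * B^(n-1-k) mod M
  val('c') - val('g') = 3 - 7 = -4
  B^(n-1-k) = 3^2 mod 127 = 9
  Delta = -4 * 9 mod 127 = 91

Answer: 91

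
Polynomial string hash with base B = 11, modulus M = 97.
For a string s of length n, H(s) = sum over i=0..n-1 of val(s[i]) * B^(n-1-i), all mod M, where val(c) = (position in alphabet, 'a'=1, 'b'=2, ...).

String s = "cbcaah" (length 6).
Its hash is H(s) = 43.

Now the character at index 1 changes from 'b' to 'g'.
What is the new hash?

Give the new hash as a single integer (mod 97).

Answer: 13

Derivation:
val('b') = 2, val('g') = 7
Position k = 1, exponent = n-1-k = 4
B^4 mod M = 11^4 mod 97 = 91
Delta = (7 - 2) * 91 mod 97 = 67
New hash = (43 + 67) mod 97 = 13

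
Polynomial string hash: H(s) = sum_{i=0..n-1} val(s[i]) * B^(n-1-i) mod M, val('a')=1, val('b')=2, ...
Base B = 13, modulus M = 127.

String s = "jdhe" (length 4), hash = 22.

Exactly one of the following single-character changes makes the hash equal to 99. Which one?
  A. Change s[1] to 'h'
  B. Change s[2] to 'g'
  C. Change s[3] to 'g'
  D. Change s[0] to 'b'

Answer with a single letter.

Answer: D

Derivation:
Option A: s[1]='d'->'h', delta=(8-4)*13^2 mod 127 = 41, hash=22+41 mod 127 = 63
Option B: s[2]='h'->'g', delta=(7-8)*13^1 mod 127 = 114, hash=22+114 mod 127 = 9
Option C: s[3]='e'->'g', delta=(7-5)*13^0 mod 127 = 2, hash=22+2 mod 127 = 24
Option D: s[0]='j'->'b', delta=(2-10)*13^3 mod 127 = 77, hash=22+77 mod 127 = 99 <-- target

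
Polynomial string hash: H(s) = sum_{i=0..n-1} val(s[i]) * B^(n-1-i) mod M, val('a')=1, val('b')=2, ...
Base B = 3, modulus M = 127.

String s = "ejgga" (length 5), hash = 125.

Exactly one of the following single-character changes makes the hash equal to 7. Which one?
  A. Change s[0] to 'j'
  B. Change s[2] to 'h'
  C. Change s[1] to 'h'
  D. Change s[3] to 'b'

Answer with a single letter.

Answer: B

Derivation:
Option A: s[0]='e'->'j', delta=(10-5)*3^4 mod 127 = 24, hash=125+24 mod 127 = 22
Option B: s[2]='g'->'h', delta=(8-7)*3^2 mod 127 = 9, hash=125+9 mod 127 = 7 <-- target
Option C: s[1]='j'->'h', delta=(8-10)*3^3 mod 127 = 73, hash=125+73 mod 127 = 71
Option D: s[3]='g'->'b', delta=(2-7)*3^1 mod 127 = 112, hash=125+112 mod 127 = 110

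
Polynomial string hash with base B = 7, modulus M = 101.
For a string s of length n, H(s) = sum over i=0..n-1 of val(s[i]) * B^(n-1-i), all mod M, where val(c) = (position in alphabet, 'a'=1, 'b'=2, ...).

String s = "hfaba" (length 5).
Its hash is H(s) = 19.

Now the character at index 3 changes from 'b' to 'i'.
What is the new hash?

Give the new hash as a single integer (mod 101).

Answer: 68

Derivation:
val('b') = 2, val('i') = 9
Position k = 3, exponent = n-1-k = 1
B^1 mod M = 7^1 mod 101 = 7
Delta = (9 - 2) * 7 mod 101 = 49
New hash = (19 + 49) mod 101 = 68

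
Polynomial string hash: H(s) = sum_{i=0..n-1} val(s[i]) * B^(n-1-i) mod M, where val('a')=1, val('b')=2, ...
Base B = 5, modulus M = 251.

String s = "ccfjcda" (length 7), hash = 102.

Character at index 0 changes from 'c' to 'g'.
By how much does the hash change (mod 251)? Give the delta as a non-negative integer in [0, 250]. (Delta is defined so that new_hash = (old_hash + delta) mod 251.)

Delta formula: (val(new) - val(old)) * B^(n-1-k) mod M
  val('g') - val('c') = 7 - 3 = 4
  B^(n-1-k) = 5^6 mod 251 = 63
  Delta = 4 * 63 mod 251 = 1

Answer: 1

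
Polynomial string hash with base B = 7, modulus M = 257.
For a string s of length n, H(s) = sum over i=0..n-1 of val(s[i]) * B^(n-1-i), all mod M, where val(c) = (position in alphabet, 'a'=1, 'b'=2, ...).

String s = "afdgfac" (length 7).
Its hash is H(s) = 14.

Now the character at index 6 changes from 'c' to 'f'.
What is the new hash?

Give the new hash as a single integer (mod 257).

val('c') = 3, val('f') = 6
Position k = 6, exponent = n-1-k = 0
B^0 mod M = 7^0 mod 257 = 1
Delta = (6 - 3) * 1 mod 257 = 3
New hash = (14 + 3) mod 257 = 17

Answer: 17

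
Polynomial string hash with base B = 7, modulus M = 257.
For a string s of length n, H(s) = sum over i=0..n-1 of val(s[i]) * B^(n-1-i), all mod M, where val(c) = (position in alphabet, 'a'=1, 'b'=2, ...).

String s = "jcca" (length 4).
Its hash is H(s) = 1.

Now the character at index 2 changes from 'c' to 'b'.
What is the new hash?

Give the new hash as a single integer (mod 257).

Answer: 251

Derivation:
val('c') = 3, val('b') = 2
Position k = 2, exponent = n-1-k = 1
B^1 mod M = 7^1 mod 257 = 7
Delta = (2 - 3) * 7 mod 257 = 250
New hash = (1 + 250) mod 257 = 251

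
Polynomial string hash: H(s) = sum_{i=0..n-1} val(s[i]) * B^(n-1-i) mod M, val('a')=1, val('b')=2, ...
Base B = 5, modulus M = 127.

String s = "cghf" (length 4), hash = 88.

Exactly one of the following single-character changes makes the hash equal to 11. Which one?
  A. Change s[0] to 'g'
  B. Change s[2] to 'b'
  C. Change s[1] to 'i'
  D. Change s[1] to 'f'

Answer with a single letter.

Answer: C

Derivation:
Option A: s[0]='c'->'g', delta=(7-3)*5^3 mod 127 = 119, hash=88+119 mod 127 = 80
Option B: s[2]='h'->'b', delta=(2-8)*5^1 mod 127 = 97, hash=88+97 mod 127 = 58
Option C: s[1]='g'->'i', delta=(9-7)*5^2 mod 127 = 50, hash=88+50 mod 127 = 11 <-- target
Option D: s[1]='g'->'f', delta=(6-7)*5^2 mod 127 = 102, hash=88+102 mod 127 = 63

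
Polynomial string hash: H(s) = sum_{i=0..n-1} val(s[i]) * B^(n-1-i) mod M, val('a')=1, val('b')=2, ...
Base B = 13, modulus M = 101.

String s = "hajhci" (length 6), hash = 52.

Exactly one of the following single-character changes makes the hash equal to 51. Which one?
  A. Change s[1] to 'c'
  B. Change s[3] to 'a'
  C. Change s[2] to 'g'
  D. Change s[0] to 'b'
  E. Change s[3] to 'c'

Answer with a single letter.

Option A: s[1]='a'->'c', delta=(3-1)*13^4 mod 101 = 57, hash=52+57 mod 101 = 8
Option B: s[3]='h'->'a', delta=(1-8)*13^2 mod 101 = 29, hash=52+29 mod 101 = 81
Option C: s[2]='j'->'g', delta=(7-10)*13^3 mod 101 = 75, hash=52+75 mod 101 = 26
Option D: s[0]='h'->'b', delta=(2-8)*13^5 mod 101 = 100, hash=52+100 mod 101 = 51 <-- target
Option E: s[3]='h'->'c', delta=(3-8)*13^2 mod 101 = 64, hash=52+64 mod 101 = 15

Answer: D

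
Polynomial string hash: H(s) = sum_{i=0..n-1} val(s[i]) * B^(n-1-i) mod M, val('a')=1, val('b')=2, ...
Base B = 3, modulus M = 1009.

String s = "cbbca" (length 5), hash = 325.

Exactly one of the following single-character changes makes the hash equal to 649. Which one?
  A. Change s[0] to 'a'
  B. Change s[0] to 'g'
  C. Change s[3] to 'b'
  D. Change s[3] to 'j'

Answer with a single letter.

Answer: B

Derivation:
Option A: s[0]='c'->'a', delta=(1-3)*3^4 mod 1009 = 847, hash=325+847 mod 1009 = 163
Option B: s[0]='c'->'g', delta=(7-3)*3^4 mod 1009 = 324, hash=325+324 mod 1009 = 649 <-- target
Option C: s[3]='c'->'b', delta=(2-3)*3^1 mod 1009 = 1006, hash=325+1006 mod 1009 = 322
Option D: s[3]='c'->'j', delta=(10-3)*3^1 mod 1009 = 21, hash=325+21 mod 1009 = 346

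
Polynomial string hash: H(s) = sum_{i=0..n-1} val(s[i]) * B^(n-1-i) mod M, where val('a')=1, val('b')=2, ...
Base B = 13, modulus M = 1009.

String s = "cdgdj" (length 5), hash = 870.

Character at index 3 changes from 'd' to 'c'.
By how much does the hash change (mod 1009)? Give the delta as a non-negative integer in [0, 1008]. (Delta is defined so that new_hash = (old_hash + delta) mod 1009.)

Answer: 996

Derivation:
Delta formula: (val(new) - val(old)) * B^(n-1-k) mod M
  val('c') - val('d') = 3 - 4 = -1
  B^(n-1-k) = 13^1 mod 1009 = 13
  Delta = -1 * 13 mod 1009 = 996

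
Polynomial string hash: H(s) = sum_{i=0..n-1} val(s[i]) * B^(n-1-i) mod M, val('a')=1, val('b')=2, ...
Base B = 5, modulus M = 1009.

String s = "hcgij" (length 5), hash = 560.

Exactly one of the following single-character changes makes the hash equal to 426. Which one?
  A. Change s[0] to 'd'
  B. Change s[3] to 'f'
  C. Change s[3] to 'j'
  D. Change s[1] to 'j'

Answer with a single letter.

Option A: s[0]='h'->'d', delta=(4-8)*5^4 mod 1009 = 527, hash=560+527 mod 1009 = 78
Option B: s[3]='i'->'f', delta=(6-9)*5^1 mod 1009 = 994, hash=560+994 mod 1009 = 545
Option C: s[3]='i'->'j', delta=(10-9)*5^1 mod 1009 = 5, hash=560+5 mod 1009 = 565
Option D: s[1]='c'->'j', delta=(10-3)*5^3 mod 1009 = 875, hash=560+875 mod 1009 = 426 <-- target

Answer: D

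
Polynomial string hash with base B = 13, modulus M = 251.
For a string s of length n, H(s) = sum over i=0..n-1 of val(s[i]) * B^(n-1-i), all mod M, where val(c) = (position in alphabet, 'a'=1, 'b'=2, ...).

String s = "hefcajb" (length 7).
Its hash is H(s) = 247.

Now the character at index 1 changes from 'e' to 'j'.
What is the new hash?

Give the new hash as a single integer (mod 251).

Answer: 65

Derivation:
val('e') = 5, val('j') = 10
Position k = 1, exponent = n-1-k = 5
B^5 mod M = 13^5 mod 251 = 64
Delta = (10 - 5) * 64 mod 251 = 69
New hash = (247 + 69) mod 251 = 65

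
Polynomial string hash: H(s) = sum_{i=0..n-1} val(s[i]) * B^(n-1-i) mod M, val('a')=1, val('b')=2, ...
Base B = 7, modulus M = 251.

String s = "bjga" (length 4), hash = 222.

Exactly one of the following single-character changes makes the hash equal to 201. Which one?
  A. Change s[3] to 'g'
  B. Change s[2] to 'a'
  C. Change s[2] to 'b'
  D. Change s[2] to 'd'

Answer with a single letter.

Answer: D

Derivation:
Option A: s[3]='a'->'g', delta=(7-1)*7^0 mod 251 = 6, hash=222+6 mod 251 = 228
Option B: s[2]='g'->'a', delta=(1-7)*7^1 mod 251 = 209, hash=222+209 mod 251 = 180
Option C: s[2]='g'->'b', delta=(2-7)*7^1 mod 251 = 216, hash=222+216 mod 251 = 187
Option D: s[2]='g'->'d', delta=(4-7)*7^1 mod 251 = 230, hash=222+230 mod 251 = 201 <-- target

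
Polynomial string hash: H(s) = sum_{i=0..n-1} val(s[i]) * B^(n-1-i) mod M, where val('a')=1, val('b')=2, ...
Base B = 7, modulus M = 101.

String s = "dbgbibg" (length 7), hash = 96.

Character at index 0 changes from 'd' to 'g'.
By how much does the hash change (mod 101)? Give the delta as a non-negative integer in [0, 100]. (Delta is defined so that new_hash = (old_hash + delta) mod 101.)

Delta formula: (val(new) - val(old)) * B^(n-1-k) mod M
  val('g') - val('d') = 7 - 4 = 3
  B^(n-1-k) = 7^6 mod 101 = 85
  Delta = 3 * 85 mod 101 = 53

Answer: 53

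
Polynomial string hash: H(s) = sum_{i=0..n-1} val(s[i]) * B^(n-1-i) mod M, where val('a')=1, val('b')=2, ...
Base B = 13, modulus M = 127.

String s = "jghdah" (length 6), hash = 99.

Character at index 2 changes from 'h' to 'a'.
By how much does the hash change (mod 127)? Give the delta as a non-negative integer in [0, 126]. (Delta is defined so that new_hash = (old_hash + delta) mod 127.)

Answer: 115

Derivation:
Delta formula: (val(new) - val(old)) * B^(n-1-k) mod M
  val('a') - val('h') = 1 - 8 = -7
  B^(n-1-k) = 13^3 mod 127 = 38
  Delta = -7 * 38 mod 127 = 115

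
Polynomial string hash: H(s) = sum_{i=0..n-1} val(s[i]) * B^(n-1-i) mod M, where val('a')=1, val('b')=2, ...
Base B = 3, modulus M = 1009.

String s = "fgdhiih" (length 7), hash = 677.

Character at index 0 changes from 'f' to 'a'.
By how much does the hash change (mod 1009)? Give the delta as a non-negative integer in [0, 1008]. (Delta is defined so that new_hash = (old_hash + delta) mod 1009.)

Answer: 391

Derivation:
Delta formula: (val(new) - val(old)) * B^(n-1-k) mod M
  val('a') - val('f') = 1 - 6 = -5
  B^(n-1-k) = 3^6 mod 1009 = 729
  Delta = -5 * 729 mod 1009 = 391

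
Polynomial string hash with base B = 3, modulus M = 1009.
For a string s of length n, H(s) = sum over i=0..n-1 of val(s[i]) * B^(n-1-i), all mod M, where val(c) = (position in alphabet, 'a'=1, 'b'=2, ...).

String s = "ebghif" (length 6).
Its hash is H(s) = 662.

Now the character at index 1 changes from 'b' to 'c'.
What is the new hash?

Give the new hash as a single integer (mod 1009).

Answer: 743

Derivation:
val('b') = 2, val('c') = 3
Position k = 1, exponent = n-1-k = 4
B^4 mod M = 3^4 mod 1009 = 81
Delta = (3 - 2) * 81 mod 1009 = 81
New hash = (662 + 81) mod 1009 = 743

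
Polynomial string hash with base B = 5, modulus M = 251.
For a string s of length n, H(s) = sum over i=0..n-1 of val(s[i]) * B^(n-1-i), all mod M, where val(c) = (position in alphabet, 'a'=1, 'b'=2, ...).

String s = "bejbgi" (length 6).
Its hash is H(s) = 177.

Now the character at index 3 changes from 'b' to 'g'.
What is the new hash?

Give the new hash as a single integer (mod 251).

Answer: 51

Derivation:
val('b') = 2, val('g') = 7
Position k = 3, exponent = n-1-k = 2
B^2 mod M = 5^2 mod 251 = 25
Delta = (7 - 2) * 25 mod 251 = 125
New hash = (177 + 125) mod 251 = 51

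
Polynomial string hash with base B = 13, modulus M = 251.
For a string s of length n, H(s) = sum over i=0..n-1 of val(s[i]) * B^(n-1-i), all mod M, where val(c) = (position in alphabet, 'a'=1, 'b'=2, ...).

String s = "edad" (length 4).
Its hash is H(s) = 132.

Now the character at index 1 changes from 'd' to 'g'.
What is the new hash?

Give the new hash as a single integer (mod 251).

val('d') = 4, val('g') = 7
Position k = 1, exponent = n-1-k = 2
B^2 mod M = 13^2 mod 251 = 169
Delta = (7 - 4) * 169 mod 251 = 5
New hash = (132 + 5) mod 251 = 137

Answer: 137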